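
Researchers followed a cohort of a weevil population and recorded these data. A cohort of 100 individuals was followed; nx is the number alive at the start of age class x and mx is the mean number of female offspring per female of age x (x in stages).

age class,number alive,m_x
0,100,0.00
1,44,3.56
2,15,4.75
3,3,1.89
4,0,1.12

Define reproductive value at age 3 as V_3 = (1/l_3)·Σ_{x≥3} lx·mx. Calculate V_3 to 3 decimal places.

lx = nx/n0 = nx/100: 1, 0.44, 0.15, 0.03, 0
lx·mx for x ≥ 3: 0.0567, 0 → sum = 0.0567
V_3 = 0.0567 / l_3 = 0.0567 / 0.03 = 1.89 → 1.890

1.890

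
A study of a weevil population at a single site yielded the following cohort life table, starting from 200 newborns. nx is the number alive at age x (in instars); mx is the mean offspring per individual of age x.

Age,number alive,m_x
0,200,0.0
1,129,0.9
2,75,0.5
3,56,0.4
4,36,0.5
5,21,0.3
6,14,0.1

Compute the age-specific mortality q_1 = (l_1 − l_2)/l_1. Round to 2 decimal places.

lx = nx/n0 = nx/200: 1, 0.645, 0.375, 0.28, 0.18, 0.105, 0.07
q_1 = (l_1 − l_2) / l_1 = (0.645 − 0.375) / 0.645
     = 0.27 / 0.645 = 0.418605… → 0.42

0.42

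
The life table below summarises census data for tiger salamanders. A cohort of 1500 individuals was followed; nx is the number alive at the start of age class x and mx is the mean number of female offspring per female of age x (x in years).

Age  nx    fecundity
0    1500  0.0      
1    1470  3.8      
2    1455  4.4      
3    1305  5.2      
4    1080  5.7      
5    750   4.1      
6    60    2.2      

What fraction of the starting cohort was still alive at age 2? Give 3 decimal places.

0.970

l_2 = n_2/n_0 = 1455/1500 = 0.97 → 0.970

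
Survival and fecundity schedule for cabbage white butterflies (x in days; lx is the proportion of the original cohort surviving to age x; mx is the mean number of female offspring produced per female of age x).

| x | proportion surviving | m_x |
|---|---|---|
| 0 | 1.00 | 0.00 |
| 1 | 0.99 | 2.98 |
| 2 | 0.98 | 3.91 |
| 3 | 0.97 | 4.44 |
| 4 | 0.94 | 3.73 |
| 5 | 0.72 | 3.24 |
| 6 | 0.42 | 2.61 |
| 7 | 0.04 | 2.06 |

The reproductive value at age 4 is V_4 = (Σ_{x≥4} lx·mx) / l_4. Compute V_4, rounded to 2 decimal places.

lx·mx for x ≥ 4: 3.5062, 2.3328, 1.0962, 0.0824 → sum = 7.0176
V_4 = 7.0176 / l_4 = 7.0176 / 0.94 = 7.465532… → 7.47

7.47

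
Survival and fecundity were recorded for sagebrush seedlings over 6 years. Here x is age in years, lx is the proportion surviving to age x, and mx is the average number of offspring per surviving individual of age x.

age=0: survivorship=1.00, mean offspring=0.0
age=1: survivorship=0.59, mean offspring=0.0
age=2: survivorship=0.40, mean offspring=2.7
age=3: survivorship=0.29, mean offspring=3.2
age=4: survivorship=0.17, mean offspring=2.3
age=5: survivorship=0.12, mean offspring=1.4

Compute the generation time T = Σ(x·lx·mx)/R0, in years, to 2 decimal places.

lx·mx: 0, 0, 1.08, 0.928, 0.391, 0.168 → R0 = 2.567
x·lx·mx: 0, 0, 2.16, 2.784, 1.564, 0.84 → Σ = 7.348
T = 7.348 / 2.567 = 2.862485… → 2.86

2.86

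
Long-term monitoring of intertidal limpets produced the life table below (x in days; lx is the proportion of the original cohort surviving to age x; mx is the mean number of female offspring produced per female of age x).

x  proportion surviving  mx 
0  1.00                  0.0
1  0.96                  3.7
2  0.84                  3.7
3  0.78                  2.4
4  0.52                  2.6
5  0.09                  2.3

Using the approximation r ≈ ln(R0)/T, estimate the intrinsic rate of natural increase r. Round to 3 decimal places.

1.069

R0 = Σ lx·mx = 0 + 3.552 + 3.108 + 1.872 + 1.352 + 0.207 = 10.091
Σ x·lx·mx = 21.827; T = 21.827/10.091 = 2.16302…
r ≈ ln(R0)/T = ln(10.091)/2.16302… = 1.06871… → 1.069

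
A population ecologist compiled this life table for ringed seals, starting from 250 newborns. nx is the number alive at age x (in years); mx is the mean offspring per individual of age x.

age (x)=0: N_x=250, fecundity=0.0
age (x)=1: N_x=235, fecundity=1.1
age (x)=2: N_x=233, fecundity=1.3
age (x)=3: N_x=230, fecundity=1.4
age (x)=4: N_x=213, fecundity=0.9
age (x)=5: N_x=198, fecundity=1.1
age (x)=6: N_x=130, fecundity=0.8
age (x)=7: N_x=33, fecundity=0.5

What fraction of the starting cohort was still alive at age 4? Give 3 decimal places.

l_4 = n_4/n_0 = 213/250 = 0.852 → 0.852

0.852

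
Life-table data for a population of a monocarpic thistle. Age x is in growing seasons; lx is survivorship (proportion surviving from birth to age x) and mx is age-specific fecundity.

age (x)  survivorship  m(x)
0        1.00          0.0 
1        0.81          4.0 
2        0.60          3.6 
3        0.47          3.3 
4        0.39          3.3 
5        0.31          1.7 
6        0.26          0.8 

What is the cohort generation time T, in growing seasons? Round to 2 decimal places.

2.37

lx·mx: 0, 3.24, 2.16, 1.551, 1.287, 0.527, 0.208 → R0 = 8.973
x·lx·mx: 0, 3.24, 4.32, 4.653, 5.148, 2.635, 1.248 → Σ = 21.244
T = 21.244 / 8.973 = 2.367547… → 2.37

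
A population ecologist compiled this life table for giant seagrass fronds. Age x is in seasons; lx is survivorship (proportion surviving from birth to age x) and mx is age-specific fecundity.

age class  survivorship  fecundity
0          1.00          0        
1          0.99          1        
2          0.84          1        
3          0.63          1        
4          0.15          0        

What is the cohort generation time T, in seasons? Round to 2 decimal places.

lx·mx: 0, 0.99, 0.84, 0.63, 0 → R0 = 2.46
x·lx·mx: 0, 0.99, 1.68, 1.89, 0 → Σ = 4.56
T = 4.56 / 2.46 = 1.853659… → 1.85

1.85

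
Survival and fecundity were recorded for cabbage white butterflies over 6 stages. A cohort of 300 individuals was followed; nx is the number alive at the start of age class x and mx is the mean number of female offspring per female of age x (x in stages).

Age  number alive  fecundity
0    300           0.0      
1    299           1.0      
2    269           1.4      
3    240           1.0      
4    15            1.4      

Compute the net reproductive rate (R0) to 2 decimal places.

3.12

lx = nx/n0 = nx/300: 1, 0.99667…, 0.89667…, 0.8, 0.05
lx·mx by age: 0, 0.996667…, 1.255333…, 0.8, 0.07
R0 = Σ lx·mx = 3.122… → 3.12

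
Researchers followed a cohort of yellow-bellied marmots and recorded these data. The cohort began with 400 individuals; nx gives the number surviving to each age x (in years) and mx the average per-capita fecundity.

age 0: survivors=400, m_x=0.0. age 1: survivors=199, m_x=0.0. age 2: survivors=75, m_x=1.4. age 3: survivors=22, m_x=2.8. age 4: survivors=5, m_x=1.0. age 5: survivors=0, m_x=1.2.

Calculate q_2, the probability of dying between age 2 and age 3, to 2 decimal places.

0.71

lx = nx/n0 = nx/400: 1, 0.4975, 0.1875, 0.055, 0.0125, 0
q_2 = (l_2 − l_3) / l_2 = (0.1875 − 0.055) / 0.1875
     = 0.1325 / 0.1875 = 0.706667… → 0.71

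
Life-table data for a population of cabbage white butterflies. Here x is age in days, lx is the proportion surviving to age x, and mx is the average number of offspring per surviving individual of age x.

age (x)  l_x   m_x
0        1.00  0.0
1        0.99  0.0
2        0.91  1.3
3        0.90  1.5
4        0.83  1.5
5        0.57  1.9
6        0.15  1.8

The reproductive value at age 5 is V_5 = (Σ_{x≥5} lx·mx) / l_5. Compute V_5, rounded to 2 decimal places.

lx·mx for x ≥ 5: 1.083, 0.27 → sum = 1.353
V_5 = 1.353 / l_5 = 1.353 / 0.57 = 2.373684… → 2.37

2.37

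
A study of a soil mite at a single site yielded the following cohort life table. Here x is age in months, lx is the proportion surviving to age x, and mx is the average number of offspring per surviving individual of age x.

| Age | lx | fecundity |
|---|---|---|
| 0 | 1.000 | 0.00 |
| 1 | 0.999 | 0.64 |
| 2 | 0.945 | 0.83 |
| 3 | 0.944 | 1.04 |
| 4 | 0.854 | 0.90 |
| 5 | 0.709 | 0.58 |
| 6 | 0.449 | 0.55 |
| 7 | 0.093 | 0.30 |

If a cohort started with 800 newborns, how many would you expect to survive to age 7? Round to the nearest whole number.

Expected survivors = N0 · l_7 = 800 × 0.093 = 74.4 → 74

74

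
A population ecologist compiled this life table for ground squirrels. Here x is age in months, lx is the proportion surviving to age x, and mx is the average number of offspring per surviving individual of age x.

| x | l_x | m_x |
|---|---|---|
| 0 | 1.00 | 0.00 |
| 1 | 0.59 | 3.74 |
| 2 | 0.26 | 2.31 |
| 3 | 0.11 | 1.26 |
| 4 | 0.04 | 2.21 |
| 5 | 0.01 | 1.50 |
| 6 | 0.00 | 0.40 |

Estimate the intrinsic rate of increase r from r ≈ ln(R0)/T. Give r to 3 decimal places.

0.799

R0 = Σ lx·mx = 0 + 2.2066 + 0.6006 + 0.1386 + 0.0884 + 0.015 + 0 = 3.0492
Σ x·lx·mx = 4.2522; T = 4.2522/3.0492 = 1.39453…
r ≈ ln(R0)/T = ln(3.0492)/1.39453… = 0.79947… → 0.799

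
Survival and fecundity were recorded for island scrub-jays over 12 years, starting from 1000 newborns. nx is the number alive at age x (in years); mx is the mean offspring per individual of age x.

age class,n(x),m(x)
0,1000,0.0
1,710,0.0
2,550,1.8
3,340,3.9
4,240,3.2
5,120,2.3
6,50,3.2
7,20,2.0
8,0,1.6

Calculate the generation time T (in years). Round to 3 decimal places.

3.272

lx = nx/n0 = nx/1000: 1, 0.71, 0.55, 0.34, 0.24, 0.12, 0.05, 0.02, 0
lx·mx: 0, 0, 0.99, 1.326, 0.768, 0.276, 0.16, 0.04, 0 → R0 = 3.56
x·lx·mx: 0, 0, 1.98, 3.978, 3.072, 1.38, 0.96, 0.28, 0 → Σ = 11.65
T = 11.65 / 3.56 = 3.272472… → 3.272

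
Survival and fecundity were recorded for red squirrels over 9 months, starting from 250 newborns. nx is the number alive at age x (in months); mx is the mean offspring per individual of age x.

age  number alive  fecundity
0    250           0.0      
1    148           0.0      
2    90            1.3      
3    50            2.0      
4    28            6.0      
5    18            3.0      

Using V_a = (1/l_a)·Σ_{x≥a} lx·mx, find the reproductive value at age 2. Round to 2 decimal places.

lx = nx/n0 = nx/250: 1, 0.592, 0.36, 0.2, 0.112, 0.072
lx·mx for x ≥ 2: 0.468, 0.4, 0.672, 0.216 → sum = 1.756
V_2 = 1.756 / l_2 = 1.756 / 0.36 = 4.877778… → 4.88

4.88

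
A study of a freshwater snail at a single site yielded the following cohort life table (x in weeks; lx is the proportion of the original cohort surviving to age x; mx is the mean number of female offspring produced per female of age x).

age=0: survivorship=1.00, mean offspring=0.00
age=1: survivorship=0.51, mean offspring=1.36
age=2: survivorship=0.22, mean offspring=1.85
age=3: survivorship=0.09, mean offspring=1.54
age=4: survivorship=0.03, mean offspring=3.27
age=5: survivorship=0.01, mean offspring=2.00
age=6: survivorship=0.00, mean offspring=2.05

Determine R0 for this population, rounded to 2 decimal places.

1.36

lx·mx by age: 0, 0.6936, 0.407, 0.1386, 0.0981, 0.02, 0
R0 = Σ lx·mx = 1.3573 → 1.36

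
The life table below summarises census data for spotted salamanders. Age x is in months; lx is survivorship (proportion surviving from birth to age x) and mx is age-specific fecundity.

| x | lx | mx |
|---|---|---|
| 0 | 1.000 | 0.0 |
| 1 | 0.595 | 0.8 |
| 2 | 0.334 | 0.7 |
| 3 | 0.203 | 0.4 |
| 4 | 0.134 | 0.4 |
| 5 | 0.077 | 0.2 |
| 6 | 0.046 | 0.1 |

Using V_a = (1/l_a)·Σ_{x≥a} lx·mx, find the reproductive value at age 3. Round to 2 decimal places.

lx·mx for x ≥ 3: 0.0812, 0.0536, 0.0154, 0.0046 → sum = 0.1548
V_3 = 0.1548 / l_3 = 0.1548 / 0.203 = 0.762562… → 0.76

0.76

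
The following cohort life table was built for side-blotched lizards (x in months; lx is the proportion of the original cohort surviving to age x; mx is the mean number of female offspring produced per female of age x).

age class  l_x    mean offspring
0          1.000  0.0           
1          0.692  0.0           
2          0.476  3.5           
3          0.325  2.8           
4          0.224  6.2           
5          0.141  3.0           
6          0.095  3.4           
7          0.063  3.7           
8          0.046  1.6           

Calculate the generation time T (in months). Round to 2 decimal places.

lx·mx: 0, 0, 1.666, 0.91, 1.3888, 0.423, 0.323, 0.2331, 0.0736 → R0 = 5.0175
x·lx·mx: 0, 0, 3.332, 2.73, 5.5552, 2.115, 1.938, 1.6317, 0.5888 → Σ = 17.8907
T = 17.8907 / 5.0175 = 3.56566… → 3.57

3.57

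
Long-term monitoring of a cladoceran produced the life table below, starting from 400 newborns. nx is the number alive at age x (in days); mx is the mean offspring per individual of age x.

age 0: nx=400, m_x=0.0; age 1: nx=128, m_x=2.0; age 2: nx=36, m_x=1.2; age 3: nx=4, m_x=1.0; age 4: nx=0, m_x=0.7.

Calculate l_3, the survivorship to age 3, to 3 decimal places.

l_3 = n_3/n_0 = 4/400 = 0.01 → 0.010

0.010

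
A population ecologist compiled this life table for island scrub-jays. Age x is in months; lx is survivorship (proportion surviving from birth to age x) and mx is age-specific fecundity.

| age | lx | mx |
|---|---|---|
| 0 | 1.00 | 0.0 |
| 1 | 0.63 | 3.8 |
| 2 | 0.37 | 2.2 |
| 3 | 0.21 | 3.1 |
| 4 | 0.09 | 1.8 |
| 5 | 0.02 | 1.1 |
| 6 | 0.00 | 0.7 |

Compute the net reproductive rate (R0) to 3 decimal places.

4.043

lx·mx by age: 0, 2.394, 0.814, 0.651, 0.162, 0.022, 0
R0 = Σ lx·mx = 4.043 → 4.043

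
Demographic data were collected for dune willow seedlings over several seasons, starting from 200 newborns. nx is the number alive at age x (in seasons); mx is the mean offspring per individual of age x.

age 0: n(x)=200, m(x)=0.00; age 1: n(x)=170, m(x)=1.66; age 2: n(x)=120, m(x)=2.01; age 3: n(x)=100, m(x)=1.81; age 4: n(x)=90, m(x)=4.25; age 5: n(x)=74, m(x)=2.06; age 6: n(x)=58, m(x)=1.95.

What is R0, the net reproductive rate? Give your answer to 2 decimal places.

lx = nx/n0 = nx/200: 1, 0.85, 0.6, 0.5, 0.45, 0.37, 0.29
lx·mx by age: 0, 1.411, 1.206, 0.905, 1.9125, 0.7622, 0.5655
R0 = Σ lx·mx = 6.7622 → 6.76

6.76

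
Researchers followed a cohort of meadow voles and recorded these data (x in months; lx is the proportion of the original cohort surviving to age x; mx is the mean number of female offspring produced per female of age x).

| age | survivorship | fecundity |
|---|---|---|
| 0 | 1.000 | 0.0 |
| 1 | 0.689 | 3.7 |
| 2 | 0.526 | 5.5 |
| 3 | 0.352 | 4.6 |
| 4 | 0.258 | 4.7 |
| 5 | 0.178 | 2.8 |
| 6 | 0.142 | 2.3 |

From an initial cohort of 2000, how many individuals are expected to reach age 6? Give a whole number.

Expected survivors = N0 · l_6 = 2000 × 0.142 = 284 → 284

284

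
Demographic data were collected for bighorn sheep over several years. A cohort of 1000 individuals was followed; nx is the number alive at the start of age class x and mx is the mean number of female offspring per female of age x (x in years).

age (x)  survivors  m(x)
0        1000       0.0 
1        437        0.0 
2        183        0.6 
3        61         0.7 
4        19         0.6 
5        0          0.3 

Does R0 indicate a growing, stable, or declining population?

lx = nx/n0 = nx/1000: 1, 0.437, 0.183, 0.061, 0.019, 0
R0 = Σ lx·mx = 0 + 0 + 0.1098 + 0.0427 + 0.0114 + 0 = 0.1639
R0 < 1, so the population is declining.

declining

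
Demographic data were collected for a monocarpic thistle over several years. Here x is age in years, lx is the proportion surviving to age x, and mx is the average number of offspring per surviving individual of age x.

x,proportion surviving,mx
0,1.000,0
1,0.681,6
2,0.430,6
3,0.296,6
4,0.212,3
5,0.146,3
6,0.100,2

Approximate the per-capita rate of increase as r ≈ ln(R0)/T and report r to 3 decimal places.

R0 = Σ lx·mx = 0 + 4.086 + 2.58 + 1.776 + 0.636 + 0.438 + 0.2 = 9.716
Σ x·lx·mx = 20.508; T = 20.508/9.716 = 2.11075…
r ≈ ln(R0)/T = ln(9.716)/2.11075… = 1.07724… → 1.077

1.077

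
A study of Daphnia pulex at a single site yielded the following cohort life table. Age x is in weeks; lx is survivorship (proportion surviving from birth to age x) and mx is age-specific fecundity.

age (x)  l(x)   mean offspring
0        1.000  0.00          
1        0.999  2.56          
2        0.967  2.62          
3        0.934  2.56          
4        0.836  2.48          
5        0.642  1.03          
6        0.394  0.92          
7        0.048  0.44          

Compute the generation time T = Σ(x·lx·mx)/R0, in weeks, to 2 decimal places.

2.71

lx·mx: 0, 2.55744, 2.53354, 2.39104, 2.07328, 0.66126, 0.36248, 0.02112 → R0 = 10.60016
x·lx·mx: 0, 2.55744, 5.06708, 7.17312, 8.29312, 3.3063, 2.17488, 0.14784 → Σ = 28.71978
T = 28.71978 / 10.60016 = 2.709372… → 2.71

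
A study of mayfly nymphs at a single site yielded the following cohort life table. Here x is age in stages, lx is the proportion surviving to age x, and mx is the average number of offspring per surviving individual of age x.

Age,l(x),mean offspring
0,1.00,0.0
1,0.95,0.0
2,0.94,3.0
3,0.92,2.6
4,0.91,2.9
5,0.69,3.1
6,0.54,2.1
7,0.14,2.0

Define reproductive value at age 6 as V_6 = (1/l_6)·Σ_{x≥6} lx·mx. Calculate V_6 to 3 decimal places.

lx·mx for x ≥ 6: 1.134, 0.28 → sum = 1.414
V_6 = 1.414 / l_6 = 1.414 / 0.54 = 2.618519… → 2.619

2.619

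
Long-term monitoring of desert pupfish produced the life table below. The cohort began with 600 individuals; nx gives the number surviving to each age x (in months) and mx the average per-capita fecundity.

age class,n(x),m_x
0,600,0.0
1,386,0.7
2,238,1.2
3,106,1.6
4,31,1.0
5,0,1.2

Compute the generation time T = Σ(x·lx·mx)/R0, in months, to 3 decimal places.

lx = nx/n0 = nx/600: 1, 0.64333…, 0.39667…, 0.17667…, 0.05167…, 0
lx·mx: 0, 0.450333…, 0.476…, 0.282667…, 0.051667…, 0 → R0 = 1.260667…
x·lx·mx: 0, 0.450333…, 0.952…, 0.848…, 0.206667…, 0 → Σ = 2.457…
T = 2.457… / 1.260667… = 1.948969… → 1.949

1.949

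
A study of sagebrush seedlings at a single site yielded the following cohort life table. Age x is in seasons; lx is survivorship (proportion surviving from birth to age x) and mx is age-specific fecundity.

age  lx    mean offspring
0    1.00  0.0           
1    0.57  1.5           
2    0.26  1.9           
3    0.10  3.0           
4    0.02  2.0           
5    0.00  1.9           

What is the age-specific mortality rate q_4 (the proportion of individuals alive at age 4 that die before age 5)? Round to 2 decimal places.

1.00

q_4 = (l_4 − l_5) / l_4 = (0.02 − 0) / 0.02
     = 0.02 / 0.02 = 1 → 1.00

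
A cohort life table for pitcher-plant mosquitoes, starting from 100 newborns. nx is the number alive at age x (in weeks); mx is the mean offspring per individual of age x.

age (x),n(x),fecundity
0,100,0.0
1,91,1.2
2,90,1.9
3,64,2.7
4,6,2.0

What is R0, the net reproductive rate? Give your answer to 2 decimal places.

lx = nx/n0 = nx/100: 1, 0.91, 0.9, 0.64, 0.06
lx·mx by age: 0, 1.092, 1.71, 1.728, 0.12
R0 = Σ lx·mx = 4.65 → 4.65

4.65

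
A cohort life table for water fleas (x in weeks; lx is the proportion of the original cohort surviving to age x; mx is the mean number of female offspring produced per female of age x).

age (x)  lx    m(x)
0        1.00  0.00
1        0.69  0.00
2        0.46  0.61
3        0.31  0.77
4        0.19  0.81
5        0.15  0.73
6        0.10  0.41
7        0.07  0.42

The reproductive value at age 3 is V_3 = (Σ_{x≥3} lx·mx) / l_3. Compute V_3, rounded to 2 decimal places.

lx·mx for x ≥ 3: 0.2387, 0.1539, 0.1095, 0.041, 0.0294 → sum = 0.5725
V_3 = 0.5725 / l_3 = 0.5725 / 0.31 = 1.846774… → 1.85

1.85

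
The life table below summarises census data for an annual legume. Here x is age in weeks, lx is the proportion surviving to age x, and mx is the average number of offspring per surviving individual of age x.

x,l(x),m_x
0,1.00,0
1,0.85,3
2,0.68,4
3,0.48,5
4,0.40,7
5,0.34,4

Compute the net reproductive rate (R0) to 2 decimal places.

lx·mx by age: 0, 2.55, 2.72, 2.4, 2.8, 1.36
R0 = Σ lx·mx = 11.83 → 11.83

11.83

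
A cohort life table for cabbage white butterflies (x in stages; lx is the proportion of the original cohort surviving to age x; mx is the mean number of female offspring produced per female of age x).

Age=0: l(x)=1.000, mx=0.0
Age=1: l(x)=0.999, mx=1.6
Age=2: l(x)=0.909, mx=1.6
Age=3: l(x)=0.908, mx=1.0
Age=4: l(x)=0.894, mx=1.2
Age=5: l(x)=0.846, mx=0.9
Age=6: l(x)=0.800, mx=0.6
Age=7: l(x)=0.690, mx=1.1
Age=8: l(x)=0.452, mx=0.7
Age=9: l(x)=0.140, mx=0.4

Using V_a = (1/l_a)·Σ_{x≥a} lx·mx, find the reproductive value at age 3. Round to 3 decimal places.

4.795

lx·mx for x ≥ 3: 0.908, 1.0728, 0.7614, 0.48, 0.759, 0.3164, 0.056 → sum = 4.3536
V_3 = 4.3536 / l_3 = 4.3536 / 0.908 = 4.794714… → 4.795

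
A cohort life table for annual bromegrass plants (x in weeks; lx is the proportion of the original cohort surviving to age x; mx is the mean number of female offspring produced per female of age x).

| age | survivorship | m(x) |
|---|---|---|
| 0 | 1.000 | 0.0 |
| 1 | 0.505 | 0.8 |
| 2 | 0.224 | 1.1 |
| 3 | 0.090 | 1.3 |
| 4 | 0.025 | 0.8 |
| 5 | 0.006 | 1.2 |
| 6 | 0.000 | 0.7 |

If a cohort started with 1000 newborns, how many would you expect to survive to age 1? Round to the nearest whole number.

505

Expected survivors = N0 · l_1 = 1000 × 0.505 = 505 → 505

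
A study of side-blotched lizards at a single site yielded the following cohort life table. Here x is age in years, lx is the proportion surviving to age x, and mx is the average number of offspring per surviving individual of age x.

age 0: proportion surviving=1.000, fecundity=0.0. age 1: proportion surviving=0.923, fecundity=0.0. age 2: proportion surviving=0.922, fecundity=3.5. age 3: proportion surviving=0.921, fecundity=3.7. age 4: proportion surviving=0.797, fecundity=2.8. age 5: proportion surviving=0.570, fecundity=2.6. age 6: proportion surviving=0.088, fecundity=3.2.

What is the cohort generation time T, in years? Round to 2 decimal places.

lx·mx: 0, 0, 3.227, 3.4077, 2.2316, 1.482, 0.2816 → R0 = 10.6299
x·lx·mx: 0, 0, 6.454, 10.2231, 8.9264, 7.41, 1.6896 → Σ = 34.7031
T = 34.7031 / 10.6299 = 3.264669… → 3.26

3.26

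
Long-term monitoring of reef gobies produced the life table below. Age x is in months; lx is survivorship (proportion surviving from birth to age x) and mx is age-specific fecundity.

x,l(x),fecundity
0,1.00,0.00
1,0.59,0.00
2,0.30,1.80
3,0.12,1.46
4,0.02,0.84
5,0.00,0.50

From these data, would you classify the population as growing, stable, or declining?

R0 = Σ lx·mx = 0 + 0 + 0.54 + 0.1752 + 0.0168 + 0 = 0.732
R0 < 1, so the population is declining.

declining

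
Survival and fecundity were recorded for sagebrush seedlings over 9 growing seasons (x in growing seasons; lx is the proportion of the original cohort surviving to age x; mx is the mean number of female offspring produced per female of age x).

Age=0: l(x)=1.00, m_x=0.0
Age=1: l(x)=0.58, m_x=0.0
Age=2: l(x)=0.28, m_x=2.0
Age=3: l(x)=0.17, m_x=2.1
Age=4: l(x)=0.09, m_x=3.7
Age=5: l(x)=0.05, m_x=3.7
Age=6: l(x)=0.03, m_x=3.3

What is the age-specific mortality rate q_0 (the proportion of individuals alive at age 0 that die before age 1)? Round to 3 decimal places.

0.420

q_0 = (l_0 − l_1) / l_0 = (1 − 0.58) / 1
     = 0.42 / 1 = 0.42 → 0.420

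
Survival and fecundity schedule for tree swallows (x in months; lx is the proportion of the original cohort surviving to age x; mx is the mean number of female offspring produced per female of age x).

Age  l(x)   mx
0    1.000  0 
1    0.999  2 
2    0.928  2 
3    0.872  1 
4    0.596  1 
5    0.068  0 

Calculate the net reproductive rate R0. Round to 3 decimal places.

5.322

lx·mx by age: 0, 1.998, 1.856, 0.872, 0.596, 0
R0 = Σ lx·mx = 5.322 → 5.322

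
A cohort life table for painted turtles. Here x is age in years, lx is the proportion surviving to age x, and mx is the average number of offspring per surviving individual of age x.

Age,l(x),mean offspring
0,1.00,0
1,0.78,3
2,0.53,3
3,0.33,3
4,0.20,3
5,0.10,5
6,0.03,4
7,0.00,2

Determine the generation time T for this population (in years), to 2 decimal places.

lx·mx: 0, 2.34, 1.59, 0.99, 0.6, 0.5, 0.12, 0 → R0 = 6.14
x·lx·mx: 0, 2.34, 3.18, 2.97, 2.4, 2.5, 0.72, 0 → Σ = 14.11
T = 14.11 / 6.14 = 2.298046… → 2.30

2.30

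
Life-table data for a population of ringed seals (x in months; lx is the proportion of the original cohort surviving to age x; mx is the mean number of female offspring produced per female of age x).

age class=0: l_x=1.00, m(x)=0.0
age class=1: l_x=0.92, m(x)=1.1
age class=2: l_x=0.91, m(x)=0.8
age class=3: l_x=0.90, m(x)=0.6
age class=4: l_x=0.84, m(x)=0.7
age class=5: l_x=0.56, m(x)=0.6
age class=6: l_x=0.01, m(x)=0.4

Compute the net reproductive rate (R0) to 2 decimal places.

lx·mx by age: 0, 1.012, 0.728, 0.54, 0.588, 0.336, 0.004
R0 = Σ lx·mx = 3.208 → 3.21

3.21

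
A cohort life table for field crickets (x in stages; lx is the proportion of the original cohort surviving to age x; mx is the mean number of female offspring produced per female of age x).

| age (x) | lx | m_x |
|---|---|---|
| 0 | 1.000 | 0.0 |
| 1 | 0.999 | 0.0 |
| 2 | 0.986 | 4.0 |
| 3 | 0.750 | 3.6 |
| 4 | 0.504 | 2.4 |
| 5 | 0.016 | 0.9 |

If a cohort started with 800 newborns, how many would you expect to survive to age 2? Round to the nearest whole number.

789

Expected survivors = N0 · l_2 = 800 × 0.986 = 788.8 → 789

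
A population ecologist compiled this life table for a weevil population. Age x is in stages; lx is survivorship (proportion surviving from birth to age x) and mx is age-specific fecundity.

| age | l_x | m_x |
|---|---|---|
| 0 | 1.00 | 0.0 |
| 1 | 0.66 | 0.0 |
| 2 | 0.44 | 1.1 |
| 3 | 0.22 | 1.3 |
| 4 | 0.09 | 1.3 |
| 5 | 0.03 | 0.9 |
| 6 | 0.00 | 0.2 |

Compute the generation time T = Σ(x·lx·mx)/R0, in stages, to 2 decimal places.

lx·mx: 0, 0, 0.484, 0.286, 0.117, 0.027, 0 → R0 = 0.914
x·lx·mx: 0, 0, 0.968, 0.858, 0.468, 0.135, 0 → Σ = 2.429
T = 2.429 / 0.914 = 2.657549… → 2.66

2.66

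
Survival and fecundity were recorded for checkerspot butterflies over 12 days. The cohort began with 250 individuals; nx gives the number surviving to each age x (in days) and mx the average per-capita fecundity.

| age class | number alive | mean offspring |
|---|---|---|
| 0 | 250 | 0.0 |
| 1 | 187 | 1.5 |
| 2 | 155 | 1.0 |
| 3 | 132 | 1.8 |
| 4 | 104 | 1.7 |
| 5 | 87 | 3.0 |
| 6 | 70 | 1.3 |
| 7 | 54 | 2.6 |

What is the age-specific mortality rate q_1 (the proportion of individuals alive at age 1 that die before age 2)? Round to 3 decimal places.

0.171

lx = nx/n0 = nx/250: 1, 0.748, 0.62, 0.528, 0.416, 0.348, 0.28, 0.216
q_1 = (l_1 − l_2) / l_1 = (0.748 − 0.62) / 0.748
     = 0.128 / 0.748 = 0.171123… → 0.171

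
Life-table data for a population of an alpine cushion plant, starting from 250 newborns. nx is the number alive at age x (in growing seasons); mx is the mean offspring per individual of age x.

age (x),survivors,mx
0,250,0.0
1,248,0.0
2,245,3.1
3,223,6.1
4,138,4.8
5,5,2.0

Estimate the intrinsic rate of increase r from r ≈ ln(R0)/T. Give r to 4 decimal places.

lx = nx/n0 = nx/250: 1, 0.992, 0.98, 0.892, 0.552, 0.02
R0 = Σ lx·mx = 0 + 0 + 3.038 + 5.4412 + 2.6496 + 0.04 = 11.1688
Σ x·lx·mx = 33.198; T = 33.198/11.1688 = 2.97239…
r ≈ ln(R0)/T = ln(11.1688)/2.97239… = 0.811847… → 0.8118

0.8118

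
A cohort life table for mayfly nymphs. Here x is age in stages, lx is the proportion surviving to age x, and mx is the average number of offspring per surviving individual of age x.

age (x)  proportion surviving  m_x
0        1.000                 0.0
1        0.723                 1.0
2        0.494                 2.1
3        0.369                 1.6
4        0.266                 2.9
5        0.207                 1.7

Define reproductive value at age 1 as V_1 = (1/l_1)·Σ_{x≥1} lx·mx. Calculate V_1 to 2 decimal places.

4.81

lx·mx for x ≥ 1: 0.723, 1.0374, 0.5904, 0.7714, 0.3519 → sum = 3.4741
V_1 = 3.4741 / l_1 = 3.4741 / 0.723 = 4.805118… → 4.81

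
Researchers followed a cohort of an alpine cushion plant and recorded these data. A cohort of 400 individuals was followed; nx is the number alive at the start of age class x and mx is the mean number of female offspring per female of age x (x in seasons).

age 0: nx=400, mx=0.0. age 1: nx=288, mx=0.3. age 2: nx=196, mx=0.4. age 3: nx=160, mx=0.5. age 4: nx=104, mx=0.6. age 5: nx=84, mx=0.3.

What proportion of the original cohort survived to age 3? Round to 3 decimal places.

l_3 = n_3/n_0 = 160/400 = 0.4 → 0.400

0.400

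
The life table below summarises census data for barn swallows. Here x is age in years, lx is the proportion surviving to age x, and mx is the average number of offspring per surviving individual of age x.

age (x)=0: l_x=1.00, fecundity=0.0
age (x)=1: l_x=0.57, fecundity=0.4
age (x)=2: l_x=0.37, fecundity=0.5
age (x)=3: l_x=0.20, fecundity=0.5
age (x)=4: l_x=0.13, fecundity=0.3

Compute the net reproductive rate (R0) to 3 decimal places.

0.552

lx·mx by age: 0, 0.228, 0.185, 0.1, 0.039
R0 = Σ lx·mx = 0.552 → 0.552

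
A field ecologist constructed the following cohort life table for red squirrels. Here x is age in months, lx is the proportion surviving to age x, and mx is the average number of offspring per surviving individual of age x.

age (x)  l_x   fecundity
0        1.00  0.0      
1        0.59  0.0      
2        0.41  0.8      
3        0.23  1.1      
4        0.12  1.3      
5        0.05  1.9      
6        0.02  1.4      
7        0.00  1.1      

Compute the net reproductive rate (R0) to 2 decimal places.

lx·mx by age: 0, 0, 0.328, 0.253, 0.156, 0.095, 0.028, 0
R0 = Σ lx·mx = 0.86 → 0.86

0.86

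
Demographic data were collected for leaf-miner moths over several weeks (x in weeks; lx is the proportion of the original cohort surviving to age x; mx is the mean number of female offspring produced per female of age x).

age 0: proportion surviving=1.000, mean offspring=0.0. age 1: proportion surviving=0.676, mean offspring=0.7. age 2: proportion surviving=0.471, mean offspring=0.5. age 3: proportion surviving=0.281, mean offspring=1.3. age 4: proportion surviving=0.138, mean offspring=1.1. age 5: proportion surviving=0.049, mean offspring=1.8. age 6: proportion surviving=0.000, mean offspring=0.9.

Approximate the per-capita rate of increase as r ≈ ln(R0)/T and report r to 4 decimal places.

R0 = Σ lx·mx = 0 + 0.4732 + 0.2355 + 0.3653 + 0.1518 + 0.0882 + 0 = 1.314
Σ x·lx·mx = 3.0883; T = 3.0883/1.314 = 2.3503…
r ≈ ln(R0)/T = ln(1.314)/2.3503… = 0.116187… → 0.1162

0.1162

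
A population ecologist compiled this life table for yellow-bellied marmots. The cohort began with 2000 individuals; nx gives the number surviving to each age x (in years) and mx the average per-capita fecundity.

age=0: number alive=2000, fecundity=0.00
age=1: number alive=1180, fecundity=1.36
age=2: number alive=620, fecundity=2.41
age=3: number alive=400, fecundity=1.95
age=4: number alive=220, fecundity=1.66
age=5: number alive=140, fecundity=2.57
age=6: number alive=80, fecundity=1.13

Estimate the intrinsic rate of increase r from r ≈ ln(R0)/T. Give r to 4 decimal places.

lx = nx/n0 = nx/2000: 1, 0.59, 0.31, 0.2, 0.11, 0.07, 0.04
R0 = Σ lx·mx = 0 + 0.8024 + 0.7471 + 0.39 + 0.1826 + 0.1799 + 0.0452 = 2.3472
Σ x·lx·mx = 5.3677; T = 5.3677/2.3472 = 2.28685…
r ≈ ln(R0)/T = ln(2.3472)/2.28685… = 0.373099… → 0.3731

0.3731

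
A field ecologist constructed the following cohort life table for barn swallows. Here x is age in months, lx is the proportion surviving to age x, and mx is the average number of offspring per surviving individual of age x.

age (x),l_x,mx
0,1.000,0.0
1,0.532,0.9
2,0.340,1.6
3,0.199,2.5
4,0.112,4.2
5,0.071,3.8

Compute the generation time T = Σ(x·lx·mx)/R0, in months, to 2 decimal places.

2.78

lx·mx: 0, 0.4788, 0.544, 0.4975, 0.4704, 0.2698 → R0 = 2.2605
x·lx·mx: 0, 0.4788, 1.088, 1.4925, 1.8816, 1.349 → Σ = 6.2899
T = 6.2899 / 2.2605 = 2.782526… → 2.78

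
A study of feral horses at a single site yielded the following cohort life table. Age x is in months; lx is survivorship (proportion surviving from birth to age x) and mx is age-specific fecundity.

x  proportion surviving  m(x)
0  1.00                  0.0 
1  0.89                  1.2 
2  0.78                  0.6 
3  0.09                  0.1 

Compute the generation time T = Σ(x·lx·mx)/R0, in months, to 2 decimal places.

lx·mx: 0, 1.068, 0.468, 0.009 → R0 = 1.545
x·lx·mx: 0, 1.068, 0.936, 0.027 → Σ = 2.031
T = 2.031 / 1.545 = 1.314563… → 1.31

1.31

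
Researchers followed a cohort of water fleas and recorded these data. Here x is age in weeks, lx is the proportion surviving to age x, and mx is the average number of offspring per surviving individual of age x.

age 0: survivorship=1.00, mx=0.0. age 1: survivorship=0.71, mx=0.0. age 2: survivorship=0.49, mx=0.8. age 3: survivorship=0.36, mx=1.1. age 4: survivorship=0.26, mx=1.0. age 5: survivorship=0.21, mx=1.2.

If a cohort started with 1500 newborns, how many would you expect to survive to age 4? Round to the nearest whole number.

390

Expected survivors = N0 · l_4 = 1500 × 0.26 = 390 → 390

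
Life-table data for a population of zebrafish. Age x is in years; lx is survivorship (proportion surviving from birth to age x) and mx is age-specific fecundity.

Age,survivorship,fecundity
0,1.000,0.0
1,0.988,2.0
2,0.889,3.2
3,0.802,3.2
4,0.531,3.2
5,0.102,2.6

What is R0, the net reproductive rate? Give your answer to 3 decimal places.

9.352

lx·mx by age: 0, 1.976, 2.8448, 2.5664, 1.6992, 0.2652
R0 = Σ lx·mx = 9.3516 → 9.352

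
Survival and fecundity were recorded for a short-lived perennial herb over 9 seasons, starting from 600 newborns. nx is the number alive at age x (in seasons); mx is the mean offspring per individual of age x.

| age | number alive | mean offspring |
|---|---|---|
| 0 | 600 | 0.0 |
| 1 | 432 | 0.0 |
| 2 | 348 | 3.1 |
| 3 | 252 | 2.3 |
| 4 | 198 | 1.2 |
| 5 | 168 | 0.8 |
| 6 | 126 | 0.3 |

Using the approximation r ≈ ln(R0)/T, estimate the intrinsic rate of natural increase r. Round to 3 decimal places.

lx = nx/n0 = nx/600: 1, 0.72, 0.58, 0.42, 0.33, 0.28, 0.21
R0 = Σ lx·mx = 0 + 0 + 1.798 + 0.966 + 0.396 + 0.224 + 0.063 = 3.447
Σ x·lx·mx = 9.576; T = 9.576/3.447 = 2.77807…
r ≈ ln(R0)/T = ln(3.447)/2.77807… = 0.44546… → 0.445

0.445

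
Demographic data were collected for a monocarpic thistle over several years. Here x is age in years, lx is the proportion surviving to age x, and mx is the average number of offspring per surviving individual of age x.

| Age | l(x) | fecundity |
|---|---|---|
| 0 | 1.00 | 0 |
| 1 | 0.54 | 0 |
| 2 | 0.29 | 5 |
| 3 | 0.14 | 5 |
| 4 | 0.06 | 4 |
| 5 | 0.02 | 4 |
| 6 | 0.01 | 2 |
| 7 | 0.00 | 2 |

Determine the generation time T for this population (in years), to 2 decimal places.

2.60

lx·mx: 0, 0, 1.45, 0.7, 0.24, 0.08, 0.02, 0 → R0 = 2.49
x·lx·mx: 0, 0, 2.9, 2.1, 0.96, 0.4, 0.12, 0 → Σ = 6.48
T = 6.48 / 2.49 = 2.60241… → 2.60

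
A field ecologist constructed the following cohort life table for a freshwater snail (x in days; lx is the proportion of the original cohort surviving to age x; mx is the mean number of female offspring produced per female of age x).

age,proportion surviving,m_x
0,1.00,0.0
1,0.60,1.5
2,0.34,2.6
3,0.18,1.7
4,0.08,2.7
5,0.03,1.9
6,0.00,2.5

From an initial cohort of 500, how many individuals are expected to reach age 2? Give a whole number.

Expected survivors = N0 · l_2 = 500 × 0.34 = 170 → 170

170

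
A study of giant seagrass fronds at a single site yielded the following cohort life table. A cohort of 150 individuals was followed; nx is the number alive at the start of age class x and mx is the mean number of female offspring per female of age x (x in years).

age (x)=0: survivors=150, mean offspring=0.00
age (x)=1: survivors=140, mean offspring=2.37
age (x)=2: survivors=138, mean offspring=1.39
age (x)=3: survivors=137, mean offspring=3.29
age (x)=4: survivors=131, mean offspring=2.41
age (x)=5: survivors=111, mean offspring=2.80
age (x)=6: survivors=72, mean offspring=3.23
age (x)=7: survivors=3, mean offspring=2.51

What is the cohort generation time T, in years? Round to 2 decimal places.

3.44

lx = nx/n0 = nx/150: 1, 0.93333…, 0.92, 0.91333…, 0.87333…, 0.74, 0.48, 0.02
lx·mx: 0, 2.212…, 1.2788, 3.004867…, 2.104733…, 2.072, 1.5504, 0.0502 → R0 = 12.273…
x·lx·mx: 0, 2.212…, 2.5576, 9.0146…, 8.418933…, 10.36, 9.3024, 0.3514 → Σ = 42.216933…
T = 42.216933… / 12.273… = 3.439822… → 3.44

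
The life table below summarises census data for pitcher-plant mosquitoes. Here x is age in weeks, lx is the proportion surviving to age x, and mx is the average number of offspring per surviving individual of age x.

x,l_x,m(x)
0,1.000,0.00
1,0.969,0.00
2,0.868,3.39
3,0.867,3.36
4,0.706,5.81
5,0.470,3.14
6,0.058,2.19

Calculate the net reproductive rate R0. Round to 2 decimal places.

lx·mx by age: 0, 0, 2.94252, 2.91312, 4.10186, 1.4758, 0.12702
R0 = Σ lx·mx = 11.56032 → 11.56

11.56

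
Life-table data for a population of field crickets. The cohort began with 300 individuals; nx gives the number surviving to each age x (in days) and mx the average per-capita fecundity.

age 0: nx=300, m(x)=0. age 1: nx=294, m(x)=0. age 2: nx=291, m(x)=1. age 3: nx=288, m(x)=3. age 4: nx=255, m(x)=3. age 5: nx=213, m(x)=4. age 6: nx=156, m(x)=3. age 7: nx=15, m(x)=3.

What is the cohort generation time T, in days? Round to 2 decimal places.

lx = nx/n0 = nx/300: 1, 0.98, 0.97, 0.96, 0.85, 0.71, 0.52, 0.05
lx·mx: 0, 0, 0.97, 2.88, 2.55, 2.84, 1.56, 0.15 → R0 = 10.95
x·lx·mx: 0, 0, 1.94, 8.64, 10.2, 14.2, 9.36, 1.05 → Σ = 45.39
T = 45.39 / 10.95 = 4.145205… → 4.15

4.15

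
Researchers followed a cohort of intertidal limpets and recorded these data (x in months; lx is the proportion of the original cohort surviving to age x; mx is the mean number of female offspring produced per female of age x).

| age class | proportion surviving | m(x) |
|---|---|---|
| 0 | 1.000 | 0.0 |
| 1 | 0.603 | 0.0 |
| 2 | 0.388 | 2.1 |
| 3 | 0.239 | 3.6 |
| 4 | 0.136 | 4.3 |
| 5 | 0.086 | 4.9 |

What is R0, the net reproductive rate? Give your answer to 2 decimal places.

lx·mx by age: 0, 0, 0.8148, 0.8604, 0.5848, 0.4214
R0 = Σ lx·mx = 2.6814 → 2.68

2.68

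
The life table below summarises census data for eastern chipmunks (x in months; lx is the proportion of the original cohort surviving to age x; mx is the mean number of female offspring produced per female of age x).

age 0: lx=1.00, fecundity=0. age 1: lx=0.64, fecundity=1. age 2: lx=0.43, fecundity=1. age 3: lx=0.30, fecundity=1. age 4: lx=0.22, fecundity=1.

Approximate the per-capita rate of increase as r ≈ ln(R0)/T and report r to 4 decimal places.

0.2248

R0 = Σ lx·mx = 0 + 0.64 + 0.43 + 0.3 + 0.22 = 1.59
Σ x·lx·mx = 3.28; T = 3.28/1.59 = 2.06289…
r ≈ ln(R0)/T = ln(1.59)/2.06289… = 0.224798… → 0.2248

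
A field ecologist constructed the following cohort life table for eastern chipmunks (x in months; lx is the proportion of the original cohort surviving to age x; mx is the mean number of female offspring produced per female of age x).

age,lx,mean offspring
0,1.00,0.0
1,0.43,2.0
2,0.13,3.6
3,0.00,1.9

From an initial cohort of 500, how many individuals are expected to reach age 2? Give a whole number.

Expected survivors = N0 · l_2 = 500 × 0.13 = 65 → 65

65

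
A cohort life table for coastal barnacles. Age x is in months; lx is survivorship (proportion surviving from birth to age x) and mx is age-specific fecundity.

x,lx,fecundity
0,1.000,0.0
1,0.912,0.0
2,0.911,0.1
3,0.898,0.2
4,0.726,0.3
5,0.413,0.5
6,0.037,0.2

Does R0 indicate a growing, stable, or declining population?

R0 = Σ lx·mx = 0 + 0 + 0.0911 + 0.1796 + 0.2178 + 0.2065 + 0.0074 = 0.7024
R0 < 1, so the population is declining.

declining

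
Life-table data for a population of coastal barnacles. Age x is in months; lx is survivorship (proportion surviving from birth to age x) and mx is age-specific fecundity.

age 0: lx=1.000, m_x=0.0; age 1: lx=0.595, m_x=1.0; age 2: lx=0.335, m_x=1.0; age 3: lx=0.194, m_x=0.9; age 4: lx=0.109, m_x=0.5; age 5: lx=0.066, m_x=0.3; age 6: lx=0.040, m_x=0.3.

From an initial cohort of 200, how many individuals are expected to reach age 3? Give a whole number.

39

Expected survivors = N0 · l_3 = 200 × 0.194 = 38.8 → 39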